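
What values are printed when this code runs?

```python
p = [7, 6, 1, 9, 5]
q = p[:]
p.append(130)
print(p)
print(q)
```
[7, 6, 1, 9, 5, 130]
[7, 6, 1, 9, 5]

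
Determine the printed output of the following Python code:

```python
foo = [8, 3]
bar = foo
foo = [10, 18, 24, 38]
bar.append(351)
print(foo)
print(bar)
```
[10, 18, 24, 38]
[8, 3, 351]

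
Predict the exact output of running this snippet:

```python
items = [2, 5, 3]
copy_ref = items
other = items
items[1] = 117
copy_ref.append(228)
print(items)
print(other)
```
[2, 117, 3, 228]
[2, 117, 3, 228]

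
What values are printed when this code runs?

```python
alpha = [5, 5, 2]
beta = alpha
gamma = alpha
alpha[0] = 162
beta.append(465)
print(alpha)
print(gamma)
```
[162, 5, 2, 465]
[162, 5, 2, 465]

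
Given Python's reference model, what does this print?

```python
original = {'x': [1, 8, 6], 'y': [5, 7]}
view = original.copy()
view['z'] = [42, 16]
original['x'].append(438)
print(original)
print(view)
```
{'x': [1, 8, 6, 438], 'y': [5, 7]}
{'x': [1, 8, 6, 438], 'y': [5, 7], 'z': [42, 16]}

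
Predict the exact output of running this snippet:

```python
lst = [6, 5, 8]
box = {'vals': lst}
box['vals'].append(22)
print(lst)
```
[6, 5, 8, 22]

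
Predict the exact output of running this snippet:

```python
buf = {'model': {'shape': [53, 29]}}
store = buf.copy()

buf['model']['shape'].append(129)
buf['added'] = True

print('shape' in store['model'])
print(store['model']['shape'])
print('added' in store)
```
True
[53, 29, 129]
False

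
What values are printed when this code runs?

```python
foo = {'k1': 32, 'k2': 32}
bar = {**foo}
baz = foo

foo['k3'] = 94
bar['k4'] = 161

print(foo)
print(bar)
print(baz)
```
{'k1': 32, 'k2': 32, 'k3': 94}
{'k1': 32, 'k2': 32, 'k4': 161}
{'k1': 32, 'k2': 32, 'k3': 94}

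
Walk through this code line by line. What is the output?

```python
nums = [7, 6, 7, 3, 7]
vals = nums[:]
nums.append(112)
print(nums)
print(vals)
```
[7, 6, 7, 3, 7, 112]
[7, 6, 7, 3, 7]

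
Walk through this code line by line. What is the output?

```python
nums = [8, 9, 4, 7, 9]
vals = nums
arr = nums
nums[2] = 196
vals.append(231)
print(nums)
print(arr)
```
[8, 9, 196, 7, 9, 231]
[8, 9, 196, 7, 9, 231]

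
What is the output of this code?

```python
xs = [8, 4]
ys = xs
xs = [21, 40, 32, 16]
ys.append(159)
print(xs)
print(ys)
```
[21, 40, 32, 16]
[8, 4, 159]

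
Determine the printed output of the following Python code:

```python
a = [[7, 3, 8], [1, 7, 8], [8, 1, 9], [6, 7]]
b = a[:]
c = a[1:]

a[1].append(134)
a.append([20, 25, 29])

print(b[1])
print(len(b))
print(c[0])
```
[1, 7, 8, 134]
4
[1, 7, 8, 134]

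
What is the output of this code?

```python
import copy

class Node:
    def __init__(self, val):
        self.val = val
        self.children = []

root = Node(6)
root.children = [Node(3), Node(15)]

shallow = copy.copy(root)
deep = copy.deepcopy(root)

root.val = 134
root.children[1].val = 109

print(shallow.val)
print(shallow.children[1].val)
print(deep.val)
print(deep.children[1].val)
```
6
109
6
15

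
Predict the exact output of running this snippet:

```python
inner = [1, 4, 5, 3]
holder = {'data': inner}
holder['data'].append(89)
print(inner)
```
[1, 4, 5, 3, 89]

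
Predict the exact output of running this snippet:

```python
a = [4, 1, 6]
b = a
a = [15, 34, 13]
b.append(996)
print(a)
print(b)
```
[15, 34, 13]
[4, 1, 6, 996]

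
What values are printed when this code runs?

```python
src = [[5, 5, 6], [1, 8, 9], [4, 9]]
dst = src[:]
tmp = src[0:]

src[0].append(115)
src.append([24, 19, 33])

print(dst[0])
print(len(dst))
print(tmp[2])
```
[5, 5, 6, 115]
3
[4, 9]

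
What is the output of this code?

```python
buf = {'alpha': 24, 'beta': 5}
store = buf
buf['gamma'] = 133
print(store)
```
{'alpha': 24, 'beta': 5, 'gamma': 133}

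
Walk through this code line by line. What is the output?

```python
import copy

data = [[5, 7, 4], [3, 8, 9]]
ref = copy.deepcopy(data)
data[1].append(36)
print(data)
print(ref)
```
[[5, 7, 4], [3, 8, 9, 36]]
[[5, 7, 4], [3, 8, 9]]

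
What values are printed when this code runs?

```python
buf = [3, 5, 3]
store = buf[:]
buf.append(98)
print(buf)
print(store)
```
[3, 5, 3, 98]
[3, 5, 3]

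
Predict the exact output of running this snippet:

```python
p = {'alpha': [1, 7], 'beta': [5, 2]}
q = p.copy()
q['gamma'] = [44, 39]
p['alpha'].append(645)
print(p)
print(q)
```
{'alpha': [1, 7, 645], 'beta': [5, 2]}
{'alpha': [1, 7, 645], 'beta': [5, 2], 'gamma': [44, 39]}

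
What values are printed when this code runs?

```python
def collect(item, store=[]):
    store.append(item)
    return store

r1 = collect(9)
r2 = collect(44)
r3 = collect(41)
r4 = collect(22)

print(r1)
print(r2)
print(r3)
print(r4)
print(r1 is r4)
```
[9, 44, 41, 22]
[9, 44, 41, 22]
[9, 44, 41, 22]
[9, 44, 41, 22]
True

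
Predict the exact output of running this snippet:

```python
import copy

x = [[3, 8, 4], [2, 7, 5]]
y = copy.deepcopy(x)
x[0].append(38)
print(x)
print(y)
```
[[3, 8, 4, 38], [2, 7, 5]]
[[3, 8, 4], [2, 7, 5]]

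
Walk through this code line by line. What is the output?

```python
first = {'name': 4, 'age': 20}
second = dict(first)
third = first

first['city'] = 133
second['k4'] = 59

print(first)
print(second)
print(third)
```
{'name': 4, 'age': 20, 'city': 133}
{'name': 4, 'age': 20, 'k4': 59}
{'name': 4, 'age': 20, 'city': 133}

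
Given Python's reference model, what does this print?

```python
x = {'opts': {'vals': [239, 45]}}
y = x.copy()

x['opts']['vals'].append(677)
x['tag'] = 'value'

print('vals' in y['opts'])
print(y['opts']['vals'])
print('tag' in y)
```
True
[239, 45, 677]
False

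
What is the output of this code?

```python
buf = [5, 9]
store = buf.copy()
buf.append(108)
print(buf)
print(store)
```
[5, 9, 108]
[5, 9]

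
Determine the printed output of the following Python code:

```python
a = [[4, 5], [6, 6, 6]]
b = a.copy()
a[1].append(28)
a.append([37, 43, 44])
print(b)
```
[[4, 5], [6, 6, 6, 28]]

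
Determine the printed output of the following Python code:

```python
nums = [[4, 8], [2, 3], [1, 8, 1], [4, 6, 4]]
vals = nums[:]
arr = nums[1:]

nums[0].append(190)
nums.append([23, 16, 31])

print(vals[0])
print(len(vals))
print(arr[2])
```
[4, 8, 190]
4
[4, 6, 4]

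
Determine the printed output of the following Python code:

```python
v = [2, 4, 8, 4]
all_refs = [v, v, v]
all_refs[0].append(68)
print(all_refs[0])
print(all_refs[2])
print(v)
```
[2, 4, 8, 4, 68]
[2, 4, 8, 4, 68]
[2, 4, 8, 4, 68]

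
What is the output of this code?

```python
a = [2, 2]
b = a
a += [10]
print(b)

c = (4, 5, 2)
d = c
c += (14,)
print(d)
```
[2, 2, 10]
(4, 5, 2)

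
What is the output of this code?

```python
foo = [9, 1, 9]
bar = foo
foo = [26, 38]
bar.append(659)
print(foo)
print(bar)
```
[26, 38]
[9, 1, 9, 659]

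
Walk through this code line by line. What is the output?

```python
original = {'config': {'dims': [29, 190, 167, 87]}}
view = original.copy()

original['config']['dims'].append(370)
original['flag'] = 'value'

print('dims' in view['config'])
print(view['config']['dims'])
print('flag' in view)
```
True
[29, 190, 167, 87, 370]
False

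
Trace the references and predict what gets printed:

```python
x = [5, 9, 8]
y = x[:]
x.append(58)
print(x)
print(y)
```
[5, 9, 8, 58]
[5, 9, 8]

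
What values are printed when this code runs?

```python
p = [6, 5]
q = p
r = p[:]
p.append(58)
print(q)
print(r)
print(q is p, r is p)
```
[6, 5, 58]
[6, 5]
True False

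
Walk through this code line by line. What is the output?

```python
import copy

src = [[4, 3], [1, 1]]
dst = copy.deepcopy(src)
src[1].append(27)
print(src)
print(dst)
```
[[4, 3], [1, 1, 27]]
[[4, 3], [1, 1]]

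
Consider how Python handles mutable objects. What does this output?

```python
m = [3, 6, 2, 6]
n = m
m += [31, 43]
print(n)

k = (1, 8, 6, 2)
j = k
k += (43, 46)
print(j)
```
[3, 6, 2, 6, 31, 43]
(1, 8, 6, 2)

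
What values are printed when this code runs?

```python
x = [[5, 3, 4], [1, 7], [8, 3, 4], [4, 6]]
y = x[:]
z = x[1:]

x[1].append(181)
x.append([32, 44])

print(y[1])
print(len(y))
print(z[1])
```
[1, 7, 181]
4
[8, 3, 4]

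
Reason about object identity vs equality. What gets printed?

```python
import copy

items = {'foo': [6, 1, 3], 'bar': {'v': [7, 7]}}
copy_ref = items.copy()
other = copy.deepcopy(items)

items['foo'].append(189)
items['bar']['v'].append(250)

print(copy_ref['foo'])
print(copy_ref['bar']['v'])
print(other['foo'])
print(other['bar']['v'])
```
[6, 1, 3, 189]
[7, 7, 250]
[6, 1, 3]
[7, 7]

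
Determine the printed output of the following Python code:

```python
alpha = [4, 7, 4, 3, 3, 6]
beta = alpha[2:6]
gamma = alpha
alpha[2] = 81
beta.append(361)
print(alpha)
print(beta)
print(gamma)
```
[4, 7, 81, 3, 3, 6]
[4, 3, 3, 6, 361]
[4, 7, 81, 3, 3, 6]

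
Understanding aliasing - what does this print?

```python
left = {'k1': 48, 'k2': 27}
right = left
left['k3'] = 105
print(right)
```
{'k1': 48, 'k2': 27, 'k3': 105}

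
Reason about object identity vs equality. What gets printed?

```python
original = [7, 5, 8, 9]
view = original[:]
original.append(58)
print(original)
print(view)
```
[7, 5, 8, 9, 58]
[7, 5, 8, 9]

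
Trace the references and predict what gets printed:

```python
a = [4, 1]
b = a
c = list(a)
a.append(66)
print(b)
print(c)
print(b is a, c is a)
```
[4, 1, 66]
[4, 1]
True False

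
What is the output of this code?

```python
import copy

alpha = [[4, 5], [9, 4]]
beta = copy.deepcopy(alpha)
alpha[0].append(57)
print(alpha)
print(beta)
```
[[4, 5, 57], [9, 4]]
[[4, 5], [9, 4]]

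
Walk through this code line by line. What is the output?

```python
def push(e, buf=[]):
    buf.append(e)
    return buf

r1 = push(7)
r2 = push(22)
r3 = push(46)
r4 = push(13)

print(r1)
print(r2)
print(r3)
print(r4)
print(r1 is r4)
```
[7, 22, 46, 13]
[7, 22, 46, 13]
[7, 22, 46, 13]
[7, 22, 46, 13]
True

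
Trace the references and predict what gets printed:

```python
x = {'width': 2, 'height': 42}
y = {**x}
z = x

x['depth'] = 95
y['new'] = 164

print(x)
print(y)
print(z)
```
{'width': 2, 'height': 42, 'depth': 95}
{'width': 2, 'height': 42, 'new': 164}
{'width': 2, 'height': 42, 'depth': 95}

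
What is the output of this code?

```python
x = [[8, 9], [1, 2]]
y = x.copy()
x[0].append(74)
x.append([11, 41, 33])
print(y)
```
[[8, 9, 74], [1, 2]]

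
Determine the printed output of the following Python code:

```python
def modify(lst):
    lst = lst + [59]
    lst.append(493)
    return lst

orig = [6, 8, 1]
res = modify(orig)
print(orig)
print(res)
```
[6, 8, 1]
[6, 8, 1, 59, 493]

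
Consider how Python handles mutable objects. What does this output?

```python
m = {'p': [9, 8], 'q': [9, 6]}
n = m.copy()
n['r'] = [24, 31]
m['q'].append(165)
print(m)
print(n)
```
{'p': [9, 8], 'q': [9, 6, 165]}
{'p': [9, 8], 'q': [9, 6, 165], 'r': [24, 31]}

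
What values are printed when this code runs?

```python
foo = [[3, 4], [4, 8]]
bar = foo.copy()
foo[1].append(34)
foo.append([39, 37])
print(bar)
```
[[3, 4], [4, 8, 34]]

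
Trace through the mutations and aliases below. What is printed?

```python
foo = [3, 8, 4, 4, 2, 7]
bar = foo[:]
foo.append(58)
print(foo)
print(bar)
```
[3, 8, 4, 4, 2, 7, 58]
[3, 8, 4, 4, 2, 7]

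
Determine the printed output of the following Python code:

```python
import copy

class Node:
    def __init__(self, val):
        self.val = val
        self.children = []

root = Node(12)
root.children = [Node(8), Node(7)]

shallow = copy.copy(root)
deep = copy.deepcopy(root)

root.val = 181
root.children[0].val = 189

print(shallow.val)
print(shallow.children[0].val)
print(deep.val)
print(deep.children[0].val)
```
12
189
12
8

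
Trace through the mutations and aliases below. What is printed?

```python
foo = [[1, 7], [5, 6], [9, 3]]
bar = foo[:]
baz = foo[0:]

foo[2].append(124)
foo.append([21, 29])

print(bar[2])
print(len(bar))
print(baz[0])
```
[9, 3, 124]
3
[1, 7]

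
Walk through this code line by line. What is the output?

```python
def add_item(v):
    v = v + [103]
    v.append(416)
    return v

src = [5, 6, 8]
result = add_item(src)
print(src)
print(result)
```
[5, 6, 8]
[5, 6, 8, 103, 416]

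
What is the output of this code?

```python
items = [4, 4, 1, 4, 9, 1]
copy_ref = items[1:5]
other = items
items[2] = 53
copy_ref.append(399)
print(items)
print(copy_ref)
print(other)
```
[4, 4, 53, 4, 9, 1]
[4, 1, 4, 9, 399]
[4, 4, 53, 4, 9, 1]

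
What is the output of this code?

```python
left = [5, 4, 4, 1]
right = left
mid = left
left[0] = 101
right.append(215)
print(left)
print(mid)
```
[101, 4, 4, 1, 215]
[101, 4, 4, 1, 215]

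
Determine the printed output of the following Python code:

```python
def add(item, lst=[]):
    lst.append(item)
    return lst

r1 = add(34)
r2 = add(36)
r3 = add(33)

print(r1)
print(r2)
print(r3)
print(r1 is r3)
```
[34, 36, 33]
[34, 36, 33]
[34, 36, 33]
True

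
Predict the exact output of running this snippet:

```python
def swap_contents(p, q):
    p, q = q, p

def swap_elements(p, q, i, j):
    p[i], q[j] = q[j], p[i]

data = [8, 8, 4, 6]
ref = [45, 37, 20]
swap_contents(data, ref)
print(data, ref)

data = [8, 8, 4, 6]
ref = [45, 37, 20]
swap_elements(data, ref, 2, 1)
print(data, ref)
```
[8, 8, 4, 6] [45, 37, 20]
[8, 8, 37, 6] [45, 4, 20]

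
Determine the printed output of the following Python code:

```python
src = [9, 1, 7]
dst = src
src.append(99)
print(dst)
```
[9, 1, 7, 99]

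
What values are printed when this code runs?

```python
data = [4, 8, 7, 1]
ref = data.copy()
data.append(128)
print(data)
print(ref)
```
[4, 8, 7, 1, 128]
[4, 8, 7, 1]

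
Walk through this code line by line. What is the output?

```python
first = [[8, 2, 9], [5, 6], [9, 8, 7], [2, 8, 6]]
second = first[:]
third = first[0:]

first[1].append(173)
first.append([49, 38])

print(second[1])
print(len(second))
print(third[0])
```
[5, 6, 173]
4
[8, 2, 9]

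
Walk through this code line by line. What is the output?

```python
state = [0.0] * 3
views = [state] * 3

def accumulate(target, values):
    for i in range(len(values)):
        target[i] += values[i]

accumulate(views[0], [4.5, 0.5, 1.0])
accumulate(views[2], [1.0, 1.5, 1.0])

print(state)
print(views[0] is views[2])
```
[5.5, 2.0, 2.0]
True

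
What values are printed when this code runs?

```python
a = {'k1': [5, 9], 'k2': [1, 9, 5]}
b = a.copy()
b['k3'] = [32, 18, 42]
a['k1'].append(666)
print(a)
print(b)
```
{'k1': [5, 9, 666], 'k2': [1, 9, 5]}
{'k1': [5, 9, 666], 'k2': [1, 9, 5], 'k3': [32, 18, 42]}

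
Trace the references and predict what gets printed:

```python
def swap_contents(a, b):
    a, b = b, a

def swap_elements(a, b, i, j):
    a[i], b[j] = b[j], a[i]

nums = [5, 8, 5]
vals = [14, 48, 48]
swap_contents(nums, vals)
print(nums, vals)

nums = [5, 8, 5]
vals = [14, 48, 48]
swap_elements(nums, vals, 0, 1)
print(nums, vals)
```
[5, 8, 5] [14, 48, 48]
[48, 8, 5] [14, 5, 48]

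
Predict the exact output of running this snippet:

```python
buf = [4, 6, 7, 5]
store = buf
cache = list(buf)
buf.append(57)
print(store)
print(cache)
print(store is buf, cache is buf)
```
[4, 6, 7, 5, 57]
[4, 6, 7, 5]
True False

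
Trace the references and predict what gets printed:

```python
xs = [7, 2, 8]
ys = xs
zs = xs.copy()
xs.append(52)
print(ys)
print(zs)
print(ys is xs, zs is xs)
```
[7, 2, 8, 52]
[7, 2, 8]
True False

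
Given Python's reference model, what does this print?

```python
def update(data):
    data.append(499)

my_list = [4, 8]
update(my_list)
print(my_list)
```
[4, 8, 499]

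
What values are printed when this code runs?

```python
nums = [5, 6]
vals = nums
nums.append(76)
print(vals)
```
[5, 6, 76]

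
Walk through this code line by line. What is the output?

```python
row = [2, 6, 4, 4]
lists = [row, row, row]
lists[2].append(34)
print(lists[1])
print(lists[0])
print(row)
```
[2, 6, 4, 4, 34]
[2, 6, 4, 4, 34]
[2, 6, 4, 4, 34]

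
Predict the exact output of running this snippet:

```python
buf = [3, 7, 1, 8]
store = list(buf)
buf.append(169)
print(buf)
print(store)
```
[3, 7, 1, 8, 169]
[3, 7, 1, 8]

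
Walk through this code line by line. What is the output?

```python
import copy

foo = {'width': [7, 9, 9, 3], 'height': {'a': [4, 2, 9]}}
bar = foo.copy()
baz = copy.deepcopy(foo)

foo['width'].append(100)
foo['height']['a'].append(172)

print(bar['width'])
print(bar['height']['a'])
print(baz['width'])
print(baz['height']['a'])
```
[7, 9, 9, 3, 100]
[4, 2, 9, 172]
[7, 9, 9, 3]
[4, 2, 9]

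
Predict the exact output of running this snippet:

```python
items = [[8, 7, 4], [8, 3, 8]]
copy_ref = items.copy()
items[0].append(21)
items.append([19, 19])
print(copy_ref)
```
[[8, 7, 4, 21], [8, 3, 8]]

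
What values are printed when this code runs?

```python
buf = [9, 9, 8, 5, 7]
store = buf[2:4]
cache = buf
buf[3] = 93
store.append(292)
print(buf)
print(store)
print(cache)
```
[9, 9, 8, 93, 7]
[8, 5, 292]
[9, 9, 8, 93, 7]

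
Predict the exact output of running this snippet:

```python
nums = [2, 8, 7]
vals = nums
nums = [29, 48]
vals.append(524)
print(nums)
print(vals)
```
[29, 48]
[2, 8, 7, 524]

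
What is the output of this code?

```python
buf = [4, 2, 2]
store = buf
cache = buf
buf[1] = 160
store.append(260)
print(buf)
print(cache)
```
[4, 160, 2, 260]
[4, 160, 2, 260]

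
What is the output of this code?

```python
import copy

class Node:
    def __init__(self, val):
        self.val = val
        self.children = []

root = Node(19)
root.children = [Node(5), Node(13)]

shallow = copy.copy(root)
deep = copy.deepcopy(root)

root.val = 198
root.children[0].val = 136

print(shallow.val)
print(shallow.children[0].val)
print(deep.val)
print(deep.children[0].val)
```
19
136
19
5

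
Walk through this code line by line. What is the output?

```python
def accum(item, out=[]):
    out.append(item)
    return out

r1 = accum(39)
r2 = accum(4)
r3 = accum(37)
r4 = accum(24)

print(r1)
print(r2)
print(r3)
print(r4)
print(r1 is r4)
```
[39, 4, 37, 24]
[39, 4, 37, 24]
[39, 4, 37, 24]
[39, 4, 37, 24]
True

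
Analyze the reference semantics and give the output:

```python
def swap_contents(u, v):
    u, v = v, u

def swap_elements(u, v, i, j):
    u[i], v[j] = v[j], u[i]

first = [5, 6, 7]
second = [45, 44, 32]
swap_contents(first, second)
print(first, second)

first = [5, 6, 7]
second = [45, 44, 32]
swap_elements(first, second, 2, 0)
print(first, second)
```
[5, 6, 7] [45, 44, 32]
[5, 6, 45] [7, 44, 32]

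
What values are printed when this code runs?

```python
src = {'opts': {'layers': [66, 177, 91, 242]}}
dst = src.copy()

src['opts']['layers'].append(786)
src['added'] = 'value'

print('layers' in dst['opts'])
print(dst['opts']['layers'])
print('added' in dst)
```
True
[66, 177, 91, 242, 786]
False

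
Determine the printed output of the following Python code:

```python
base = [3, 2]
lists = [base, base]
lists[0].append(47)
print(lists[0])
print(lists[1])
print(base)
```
[3, 2, 47]
[3, 2, 47]
[3, 2, 47]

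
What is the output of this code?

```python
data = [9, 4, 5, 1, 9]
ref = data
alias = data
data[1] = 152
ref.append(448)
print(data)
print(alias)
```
[9, 152, 5, 1, 9, 448]
[9, 152, 5, 1, 9, 448]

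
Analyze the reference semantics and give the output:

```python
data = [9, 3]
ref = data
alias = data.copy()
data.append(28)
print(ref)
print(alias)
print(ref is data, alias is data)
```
[9, 3, 28]
[9, 3]
True False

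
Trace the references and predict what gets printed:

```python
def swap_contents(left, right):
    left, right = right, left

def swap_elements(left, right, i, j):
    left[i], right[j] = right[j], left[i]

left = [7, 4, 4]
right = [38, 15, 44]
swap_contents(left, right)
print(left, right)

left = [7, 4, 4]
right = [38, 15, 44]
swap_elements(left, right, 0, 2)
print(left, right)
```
[7, 4, 4] [38, 15, 44]
[44, 4, 4] [38, 15, 7]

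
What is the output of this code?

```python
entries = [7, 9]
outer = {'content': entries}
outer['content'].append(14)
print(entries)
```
[7, 9, 14]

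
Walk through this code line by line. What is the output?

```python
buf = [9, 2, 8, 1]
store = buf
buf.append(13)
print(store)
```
[9, 2, 8, 1, 13]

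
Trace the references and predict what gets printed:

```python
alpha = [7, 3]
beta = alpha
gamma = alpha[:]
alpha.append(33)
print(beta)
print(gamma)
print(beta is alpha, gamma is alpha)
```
[7, 3, 33]
[7, 3]
True False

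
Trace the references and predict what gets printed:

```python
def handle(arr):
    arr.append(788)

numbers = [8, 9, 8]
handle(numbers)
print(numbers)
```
[8, 9, 8, 788]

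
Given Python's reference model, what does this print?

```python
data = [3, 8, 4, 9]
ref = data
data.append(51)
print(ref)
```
[3, 8, 4, 9, 51]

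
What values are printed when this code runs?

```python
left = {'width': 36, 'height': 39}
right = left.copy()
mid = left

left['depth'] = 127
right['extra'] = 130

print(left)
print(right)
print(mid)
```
{'width': 36, 'height': 39, 'depth': 127}
{'width': 36, 'height': 39, 'extra': 130}
{'width': 36, 'height': 39, 'depth': 127}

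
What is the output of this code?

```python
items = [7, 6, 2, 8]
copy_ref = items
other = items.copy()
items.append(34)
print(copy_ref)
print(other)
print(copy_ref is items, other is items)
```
[7, 6, 2, 8, 34]
[7, 6, 2, 8]
True False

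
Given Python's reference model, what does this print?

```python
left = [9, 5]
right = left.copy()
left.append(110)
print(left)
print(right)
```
[9, 5, 110]
[9, 5]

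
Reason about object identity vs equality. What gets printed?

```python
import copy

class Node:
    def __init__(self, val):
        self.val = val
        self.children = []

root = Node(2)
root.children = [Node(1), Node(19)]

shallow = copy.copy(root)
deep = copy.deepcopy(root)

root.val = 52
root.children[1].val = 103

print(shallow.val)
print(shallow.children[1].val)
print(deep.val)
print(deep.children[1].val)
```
2
103
2
19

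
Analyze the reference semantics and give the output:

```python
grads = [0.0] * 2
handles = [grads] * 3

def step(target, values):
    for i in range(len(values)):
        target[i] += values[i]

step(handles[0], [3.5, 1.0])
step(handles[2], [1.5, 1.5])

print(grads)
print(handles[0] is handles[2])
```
[5.0, 2.5]
True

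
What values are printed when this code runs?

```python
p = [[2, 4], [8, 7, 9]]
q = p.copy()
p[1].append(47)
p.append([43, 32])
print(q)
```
[[2, 4], [8, 7, 9, 47]]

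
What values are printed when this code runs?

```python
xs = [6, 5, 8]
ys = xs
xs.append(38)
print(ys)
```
[6, 5, 8, 38]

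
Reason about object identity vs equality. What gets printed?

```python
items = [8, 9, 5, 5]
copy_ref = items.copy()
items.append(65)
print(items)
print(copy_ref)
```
[8, 9, 5, 5, 65]
[8, 9, 5, 5]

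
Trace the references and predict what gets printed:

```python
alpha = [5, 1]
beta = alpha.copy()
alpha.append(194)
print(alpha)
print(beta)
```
[5, 1, 194]
[5, 1]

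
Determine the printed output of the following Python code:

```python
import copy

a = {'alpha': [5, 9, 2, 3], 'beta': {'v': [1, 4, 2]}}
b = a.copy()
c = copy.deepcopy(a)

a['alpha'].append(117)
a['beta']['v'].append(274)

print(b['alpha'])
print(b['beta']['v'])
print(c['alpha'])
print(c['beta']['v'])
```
[5, 9, 2, 3, 117]
[1, 4, 2, 274]
[5, 9, 2, 3]
[1, 4, 2]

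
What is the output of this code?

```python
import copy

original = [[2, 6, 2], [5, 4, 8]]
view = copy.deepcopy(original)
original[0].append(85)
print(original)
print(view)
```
[[2, 6, 2, 85], [5, 4, 8]]
[[2, 6, 2], [5, 4, 8]]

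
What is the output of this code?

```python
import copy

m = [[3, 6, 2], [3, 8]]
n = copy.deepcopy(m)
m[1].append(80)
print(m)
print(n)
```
[[3, 6, 2], [3, 8, 80]]
[[3, 6, 2], [3, 8]]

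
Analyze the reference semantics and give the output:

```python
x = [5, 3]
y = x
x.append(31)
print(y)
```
[5, 3, 31]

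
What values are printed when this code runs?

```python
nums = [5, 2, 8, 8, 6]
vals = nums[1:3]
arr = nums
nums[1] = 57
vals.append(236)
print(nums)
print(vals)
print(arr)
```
[5, 57, 8, 8, 6]
[2, 8, 236]
[5, 57, 8, 8, 6]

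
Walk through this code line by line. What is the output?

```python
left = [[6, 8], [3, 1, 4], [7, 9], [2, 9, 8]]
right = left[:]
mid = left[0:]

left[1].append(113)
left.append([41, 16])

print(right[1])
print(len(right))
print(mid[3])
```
[3, 1, 4, 113]
4
[2, 9, 8]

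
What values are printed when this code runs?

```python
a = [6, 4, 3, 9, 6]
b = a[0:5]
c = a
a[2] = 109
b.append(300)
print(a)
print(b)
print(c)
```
[6, 4, 109, 9, 6]
[6, 4, 3, 9, 6, 300]
[6, 4, 109, 9, 6]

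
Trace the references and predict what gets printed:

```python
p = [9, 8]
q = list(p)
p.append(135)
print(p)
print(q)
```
[9, 8, 135]
[9, 8]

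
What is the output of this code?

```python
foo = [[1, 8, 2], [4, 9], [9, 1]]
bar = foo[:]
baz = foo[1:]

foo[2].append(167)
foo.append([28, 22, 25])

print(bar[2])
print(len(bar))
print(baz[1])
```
[9, 1, 167]
3
[9, 1, 167]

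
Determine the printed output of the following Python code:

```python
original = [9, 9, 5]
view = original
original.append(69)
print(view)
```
[9, 9, 5, 69]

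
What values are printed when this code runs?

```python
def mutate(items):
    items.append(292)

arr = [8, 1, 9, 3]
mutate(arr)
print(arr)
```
[8, 1, 9, 3, 292]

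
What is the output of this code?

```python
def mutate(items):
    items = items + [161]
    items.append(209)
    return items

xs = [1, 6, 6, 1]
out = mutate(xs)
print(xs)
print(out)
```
[1, 6, 6, 1]
[1, 6, 6, 1, 161, 209]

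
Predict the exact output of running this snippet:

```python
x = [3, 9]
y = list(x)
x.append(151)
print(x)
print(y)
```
[3, 9, 151]
[3, 9]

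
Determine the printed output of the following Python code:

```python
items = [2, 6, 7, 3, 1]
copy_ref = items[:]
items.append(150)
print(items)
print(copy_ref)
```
[2, 6, 7, 3, 1, 150]
[2, 6, 7, 3, 1]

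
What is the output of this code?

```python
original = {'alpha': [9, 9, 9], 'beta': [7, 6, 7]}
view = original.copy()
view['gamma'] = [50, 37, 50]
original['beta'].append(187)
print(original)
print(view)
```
{'alpha': [9, 9, 9], 'beta': [7, 6, 7, 187]}
{'alpha': [9, 9, 9], 'beta': [7, 6, 7, 187], 'gamma': [50, 37, 50]}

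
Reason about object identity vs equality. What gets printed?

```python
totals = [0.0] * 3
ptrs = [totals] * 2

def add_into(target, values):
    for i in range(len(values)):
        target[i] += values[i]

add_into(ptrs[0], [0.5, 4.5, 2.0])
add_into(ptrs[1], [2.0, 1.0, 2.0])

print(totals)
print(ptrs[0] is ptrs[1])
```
[2.5, 5.5, 4.0]
True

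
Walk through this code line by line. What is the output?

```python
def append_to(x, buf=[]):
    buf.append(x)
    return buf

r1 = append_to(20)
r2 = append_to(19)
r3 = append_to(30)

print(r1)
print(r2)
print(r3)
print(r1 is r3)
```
[20, 19, 30]
[20, 19, 30]
[20, 19, 30]
True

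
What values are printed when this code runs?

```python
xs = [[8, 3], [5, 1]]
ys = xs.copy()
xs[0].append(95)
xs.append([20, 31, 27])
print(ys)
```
[[8, 3, 95], [5, 1]]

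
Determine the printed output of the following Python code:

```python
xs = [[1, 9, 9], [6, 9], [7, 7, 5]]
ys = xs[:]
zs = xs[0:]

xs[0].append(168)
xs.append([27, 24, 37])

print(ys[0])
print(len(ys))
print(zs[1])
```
[1, 9, 9, 168]
3
[6, 9]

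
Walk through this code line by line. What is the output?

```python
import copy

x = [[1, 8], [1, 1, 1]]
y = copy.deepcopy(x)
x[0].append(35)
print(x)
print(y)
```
[[1, 8, 35], [1, 1, 1]]
[[1, 8], [1, 1, 1]]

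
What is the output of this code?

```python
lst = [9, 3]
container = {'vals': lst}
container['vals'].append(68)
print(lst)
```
[9, 3, 68]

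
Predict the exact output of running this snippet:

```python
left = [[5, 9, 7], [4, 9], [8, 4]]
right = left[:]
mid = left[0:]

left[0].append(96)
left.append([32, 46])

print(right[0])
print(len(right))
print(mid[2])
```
[5, 9, 7, 96]
3
[8, 4]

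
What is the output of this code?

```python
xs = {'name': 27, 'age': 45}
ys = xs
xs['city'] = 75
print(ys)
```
{'name': 27, 'age': 45, 'city': 75}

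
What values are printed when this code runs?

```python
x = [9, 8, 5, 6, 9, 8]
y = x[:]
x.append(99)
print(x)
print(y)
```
[9, 8, 5, 6, 9, 8, 99]
[9, 8, 5, 6, 9, 8]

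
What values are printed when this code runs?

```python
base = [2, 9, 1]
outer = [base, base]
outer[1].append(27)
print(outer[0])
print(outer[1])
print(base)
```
[2, 9, 1, 27]
[2, 9, 1, 27]
[2, 9, 1, 27]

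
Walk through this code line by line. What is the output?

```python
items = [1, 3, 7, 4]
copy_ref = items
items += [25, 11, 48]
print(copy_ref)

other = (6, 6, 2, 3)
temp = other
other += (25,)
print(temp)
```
[1, 3, 7, 4, 25, 11, 48]
(6, 6, 2, 3)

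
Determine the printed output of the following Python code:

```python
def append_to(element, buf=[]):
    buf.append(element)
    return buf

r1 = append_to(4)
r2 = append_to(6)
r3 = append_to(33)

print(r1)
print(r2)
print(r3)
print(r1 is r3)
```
[4, 6, 33]
[4, 6, 33]
[4, 6, 33]
True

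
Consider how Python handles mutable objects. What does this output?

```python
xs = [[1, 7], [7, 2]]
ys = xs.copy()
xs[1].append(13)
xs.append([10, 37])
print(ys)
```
[[1, 7], [7, 2, 13]]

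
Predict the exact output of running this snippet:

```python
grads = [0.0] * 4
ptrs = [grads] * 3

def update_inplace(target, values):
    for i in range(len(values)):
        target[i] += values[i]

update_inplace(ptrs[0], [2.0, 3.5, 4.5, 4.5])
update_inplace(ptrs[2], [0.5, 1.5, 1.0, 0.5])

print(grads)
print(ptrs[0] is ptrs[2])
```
[2.5, 5.0, 5.5, 5.0]
True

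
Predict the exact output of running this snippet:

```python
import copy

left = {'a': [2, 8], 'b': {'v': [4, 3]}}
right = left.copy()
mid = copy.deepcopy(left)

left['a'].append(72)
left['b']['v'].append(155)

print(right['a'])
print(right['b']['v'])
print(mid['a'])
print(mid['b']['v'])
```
[2, 8, 72]
[4, 3, 155]
[2, 8]
[4, 3]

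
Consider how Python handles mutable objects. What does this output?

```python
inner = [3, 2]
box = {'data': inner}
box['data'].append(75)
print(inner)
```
[3, 2, 75]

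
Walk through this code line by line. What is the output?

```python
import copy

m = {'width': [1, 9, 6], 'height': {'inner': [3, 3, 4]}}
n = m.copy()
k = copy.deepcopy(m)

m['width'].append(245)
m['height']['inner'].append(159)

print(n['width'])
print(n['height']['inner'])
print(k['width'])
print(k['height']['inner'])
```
[1, 9, 6, 245]
[3, 3, 4, 159]
[1, 9, 6]
[3, 3, 4]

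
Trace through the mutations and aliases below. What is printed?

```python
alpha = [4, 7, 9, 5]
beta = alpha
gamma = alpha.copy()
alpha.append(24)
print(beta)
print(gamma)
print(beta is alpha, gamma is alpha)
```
[4, 7, 9, 5, 24]
[4, 7, 9, 5]
True False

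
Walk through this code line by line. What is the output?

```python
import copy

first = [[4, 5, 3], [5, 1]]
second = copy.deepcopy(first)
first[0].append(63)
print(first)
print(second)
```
[[4, 5, 3, 63], [5, 1]]
[[4, 5, 3], [5, 1]]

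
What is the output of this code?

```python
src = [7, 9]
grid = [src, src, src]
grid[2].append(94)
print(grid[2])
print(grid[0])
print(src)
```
[7, 9, 94]
[7, 9, 94]
[7, 9, 94]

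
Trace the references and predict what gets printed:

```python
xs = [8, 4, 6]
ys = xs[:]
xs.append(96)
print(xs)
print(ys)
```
[8, 4, 6, 96]
[8, 4, 6]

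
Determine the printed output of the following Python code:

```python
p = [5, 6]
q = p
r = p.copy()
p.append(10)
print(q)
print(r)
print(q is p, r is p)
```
[5, 6, 10]
[5, 6]
True False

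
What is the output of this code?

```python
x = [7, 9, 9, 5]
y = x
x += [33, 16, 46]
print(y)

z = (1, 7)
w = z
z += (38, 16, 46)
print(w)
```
[7, 9, 9, 5, 33, 16, 46]
(1, 7)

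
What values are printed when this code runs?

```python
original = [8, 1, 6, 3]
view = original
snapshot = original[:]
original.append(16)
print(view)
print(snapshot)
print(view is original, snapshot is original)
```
[8, 1, 6, 3, 16]
[8, 1, 6, 3]
True False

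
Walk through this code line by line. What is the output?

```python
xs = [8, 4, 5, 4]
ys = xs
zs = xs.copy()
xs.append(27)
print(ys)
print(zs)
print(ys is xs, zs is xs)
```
[8, 4, 5, 4, 27]
[8, 4, 5, 4]
True False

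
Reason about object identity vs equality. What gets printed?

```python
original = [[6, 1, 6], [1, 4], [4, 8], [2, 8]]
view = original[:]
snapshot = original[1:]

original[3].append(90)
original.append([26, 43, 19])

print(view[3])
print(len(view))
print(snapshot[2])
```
[2, 8, 90]
4
[2, 8, 90]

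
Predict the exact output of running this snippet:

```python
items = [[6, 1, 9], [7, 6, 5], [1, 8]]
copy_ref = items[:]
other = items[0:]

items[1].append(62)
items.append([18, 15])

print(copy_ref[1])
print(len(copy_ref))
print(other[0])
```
[7, 6, 5, 62]
3
[6, 1, 9]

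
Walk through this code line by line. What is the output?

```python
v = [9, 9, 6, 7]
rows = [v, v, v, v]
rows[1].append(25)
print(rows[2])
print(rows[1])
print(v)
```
[9, 9, 6, 7, 25]
[9, 9, 6, 7, 25]
[9, 9, 6, 7, 25]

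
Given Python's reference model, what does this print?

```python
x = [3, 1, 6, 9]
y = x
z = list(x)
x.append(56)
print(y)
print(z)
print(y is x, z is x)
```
[3, 1, 6, 9, 56]
[3, 1, 6, 9]
True False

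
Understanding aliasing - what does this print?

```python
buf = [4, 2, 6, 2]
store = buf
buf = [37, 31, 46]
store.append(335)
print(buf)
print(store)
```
[37, 31, 46]
[4, 2, 6, 2, 335]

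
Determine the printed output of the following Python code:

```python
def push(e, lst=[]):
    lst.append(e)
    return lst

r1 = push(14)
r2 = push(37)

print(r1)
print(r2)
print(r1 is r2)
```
[14, 37]
[14, 37]
True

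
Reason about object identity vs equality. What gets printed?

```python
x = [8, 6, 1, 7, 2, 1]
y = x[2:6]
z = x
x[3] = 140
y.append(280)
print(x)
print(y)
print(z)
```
[8, 6, 1, 140, 2, 1]
[1, 7, 2, 1, 280]
[8, 6, 1, 140, 2, 1]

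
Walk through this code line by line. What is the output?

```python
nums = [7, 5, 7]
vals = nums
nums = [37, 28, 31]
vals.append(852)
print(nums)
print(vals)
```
[37, 28, 31]
[7, 5, 7, 852]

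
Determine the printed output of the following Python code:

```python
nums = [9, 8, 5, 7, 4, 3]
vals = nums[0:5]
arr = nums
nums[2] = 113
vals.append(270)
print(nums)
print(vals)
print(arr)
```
[9, 8, 113, 7, 4, 3]
[9, 8, 5, 7, 4, 270]
[9, 8, 113, 7, 4, 3]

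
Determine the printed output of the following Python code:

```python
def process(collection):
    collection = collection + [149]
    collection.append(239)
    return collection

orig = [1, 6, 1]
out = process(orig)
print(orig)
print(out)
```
[1, 6, 1]
[1, 6, 1, 149, 239]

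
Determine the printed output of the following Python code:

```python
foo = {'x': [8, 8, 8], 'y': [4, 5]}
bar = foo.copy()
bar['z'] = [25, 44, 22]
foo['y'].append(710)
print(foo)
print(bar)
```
{'x': [8, 8, 8], 'y': [4, 5, 710]}
{'x': [8, 8, 8], 'y': [4, 5, 710], 'z': [25, 44, 22]}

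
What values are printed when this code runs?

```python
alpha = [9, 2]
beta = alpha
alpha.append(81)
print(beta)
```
[9, 2, 81]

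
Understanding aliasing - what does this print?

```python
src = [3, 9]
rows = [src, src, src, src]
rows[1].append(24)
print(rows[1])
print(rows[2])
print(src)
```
[3, 9, 24]
[3, 9, 24]
[3, 9, 24]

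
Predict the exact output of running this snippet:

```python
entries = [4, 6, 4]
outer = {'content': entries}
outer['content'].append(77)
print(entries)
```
[4, 6, 4, 77]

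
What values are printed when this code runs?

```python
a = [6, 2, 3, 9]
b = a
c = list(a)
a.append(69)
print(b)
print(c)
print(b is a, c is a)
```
[6, 2, 3, 9, 69]
[6, 2, 3, 9]
True False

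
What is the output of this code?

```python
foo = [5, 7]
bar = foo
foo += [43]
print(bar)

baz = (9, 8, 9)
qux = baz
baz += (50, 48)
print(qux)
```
[5, 7, 43]
(9, 8, 9)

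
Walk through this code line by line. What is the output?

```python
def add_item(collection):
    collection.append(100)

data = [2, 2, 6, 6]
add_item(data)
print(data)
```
[2, 2, 6, 6, 100]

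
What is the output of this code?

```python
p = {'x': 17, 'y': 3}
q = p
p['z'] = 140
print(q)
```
{'x': 17, 'y': 3, 'z': 140}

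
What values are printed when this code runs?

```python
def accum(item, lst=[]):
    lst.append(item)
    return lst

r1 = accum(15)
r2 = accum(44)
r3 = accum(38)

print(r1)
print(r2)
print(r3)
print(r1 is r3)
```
[15, 44, 38]
[15, 44, 38]
[15, 44, 38]
True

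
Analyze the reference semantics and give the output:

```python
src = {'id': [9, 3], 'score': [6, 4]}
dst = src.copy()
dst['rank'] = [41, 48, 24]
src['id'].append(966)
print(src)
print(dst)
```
{'id': [9, 3, 966], 'score': [6, 4]}
{'id': [9, 3, 966], 'score': [6, 4], 'rank': [41, 48, 24]}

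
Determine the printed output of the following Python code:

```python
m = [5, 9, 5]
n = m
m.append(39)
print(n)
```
[5, 9, 5, 39]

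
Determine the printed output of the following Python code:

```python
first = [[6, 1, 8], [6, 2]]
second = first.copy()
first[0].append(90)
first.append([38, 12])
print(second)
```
[[6, 1, 8, 90], [6, 2]]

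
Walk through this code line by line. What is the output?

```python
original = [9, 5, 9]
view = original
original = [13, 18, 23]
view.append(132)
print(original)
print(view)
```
[13, 18, 23]
[9, 5, 9, 132]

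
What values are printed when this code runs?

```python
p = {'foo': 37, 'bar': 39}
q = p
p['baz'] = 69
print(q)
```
{'foo': 37, 'bar': 39, 'baz': 69}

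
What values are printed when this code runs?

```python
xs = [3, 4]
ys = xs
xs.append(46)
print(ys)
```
[3, 4, 46]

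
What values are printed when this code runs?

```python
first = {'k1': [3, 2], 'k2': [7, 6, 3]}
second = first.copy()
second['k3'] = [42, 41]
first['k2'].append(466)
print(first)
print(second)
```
{'k1': [3, 2], 'k2': [7, 6, 3, 466]}
{'k1': [3, 2], 'k2': [7, 6, 3, 466], 'k3': [42, 41]}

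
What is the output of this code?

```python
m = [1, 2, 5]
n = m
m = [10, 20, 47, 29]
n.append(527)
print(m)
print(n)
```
[10, 20, 47, 29]
[1, 2, 5, 527]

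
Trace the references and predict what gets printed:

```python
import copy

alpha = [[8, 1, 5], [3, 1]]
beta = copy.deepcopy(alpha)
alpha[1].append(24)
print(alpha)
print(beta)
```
[[8, 1, 5], [3, 1, 24]]
[[8, 1, 5], [3, 1]]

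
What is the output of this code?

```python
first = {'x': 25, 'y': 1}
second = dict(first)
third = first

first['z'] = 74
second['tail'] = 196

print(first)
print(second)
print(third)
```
{'x': 25, 'y': 1, 'z': 74}
{'x': 25, 'y': 1, 'tail': 196}
{'x': 25, 'y': 1, 'z': 74}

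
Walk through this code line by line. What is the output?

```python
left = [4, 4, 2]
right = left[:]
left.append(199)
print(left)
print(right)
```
[4, 4, 2, 199]
[4, 4, 2]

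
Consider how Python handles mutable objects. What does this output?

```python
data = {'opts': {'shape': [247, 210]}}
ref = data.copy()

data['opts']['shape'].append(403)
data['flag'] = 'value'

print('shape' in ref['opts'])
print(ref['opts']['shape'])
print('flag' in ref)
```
True
[247, 210, 403]
False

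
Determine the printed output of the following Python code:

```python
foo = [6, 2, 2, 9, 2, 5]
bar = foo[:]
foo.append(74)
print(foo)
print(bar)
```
[6, 2, 2, 9, 2, 5, 74]
[6, 2, 2, 9, 2, 5]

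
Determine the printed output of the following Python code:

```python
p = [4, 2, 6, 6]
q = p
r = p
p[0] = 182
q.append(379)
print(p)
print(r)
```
[182, 2, 6, 6, 379]
[182, 2, 6, 6, 379]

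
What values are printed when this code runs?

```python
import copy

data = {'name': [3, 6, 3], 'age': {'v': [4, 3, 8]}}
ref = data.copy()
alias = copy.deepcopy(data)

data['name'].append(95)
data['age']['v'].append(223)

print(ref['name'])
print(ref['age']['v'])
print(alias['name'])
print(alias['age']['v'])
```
[3, 6, 3, 95]
[4, 3, 8, 223]
[3, 6, 3]
[4, 3, 8]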